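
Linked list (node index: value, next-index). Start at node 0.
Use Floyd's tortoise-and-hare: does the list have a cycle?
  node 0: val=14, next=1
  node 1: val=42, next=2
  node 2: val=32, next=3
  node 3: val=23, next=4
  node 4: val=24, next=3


Floyd's tortoise (slow, +1) and hare (fast, +2):
  init: slow=0, fast=0
  step 1: slow=1, fast=2
  step 2: slow=2, fast=4
  step 3: slow=3, fast=4
  step 4: slow=4, fast=4
  slow == fast at node 4: cycle detected

Cycle: yes


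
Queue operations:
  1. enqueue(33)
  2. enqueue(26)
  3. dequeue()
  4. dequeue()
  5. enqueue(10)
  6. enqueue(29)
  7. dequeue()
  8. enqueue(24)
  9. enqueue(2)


enqueue(33) -> [33]
enqueue(26) -> [33, 26]
dequeue()->33, [26]
dequeue()->26, []
enqueue(10) -> [10]
enqueue(29) -> [10, 29]
dequeue()->10, [29]
enqueue(24) -> [29, 24]
enqueue(2) -> [29, 24, 2]

Final queue: [29, 24, 2]


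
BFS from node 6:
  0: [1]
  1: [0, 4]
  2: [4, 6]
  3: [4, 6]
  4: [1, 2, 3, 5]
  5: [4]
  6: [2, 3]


Visit 6, enqueue [2, 3]
Visit 2, enqueue [4]
Visit 3, enqueue []
Visit 4, enqueue [1, 5]
Visit 1, enqueue [0]
Visit 5, enqueue []
Visit 0, enqueue []

BFS order: [6, 2, 3, 4, 1, 5, 0]


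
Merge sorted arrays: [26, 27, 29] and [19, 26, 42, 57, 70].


Take 19 from B
Take 26 from A
Take 26 from B
Take 27 from A
Take 29 from A

Merged: [19, 26, 26, 27, 29, 42, 57, 70]


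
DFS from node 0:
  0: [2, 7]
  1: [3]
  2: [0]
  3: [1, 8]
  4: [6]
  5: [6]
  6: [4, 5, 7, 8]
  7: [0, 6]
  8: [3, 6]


Visit 0, push [7, 2]
Visit 2, push []
Visit 7, push [6]
Visit 6, push [8, 5, 4]
Visit 4, push []
Visit 5, push []
Visit 8, push [3]
Visit 3, push [1]
Visit 1, push []

DFS order: [0, 2, 7, 6, 4, 5, 8, 3, 1]


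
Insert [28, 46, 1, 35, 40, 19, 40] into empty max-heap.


Insert 28: [28]
Insert 46: [46, 28]
Insert 1: [46, 28, 1]
Insert 35: [46, 35, 1, 28]
Insert 40: [46, 40, 1, 28, 35]
Insert 19: [46, 40, 19, 28, 35, 1]
Insert 40: [46, 40, 40, 28, 35, 1, 19]

Final heap: [46, 40, 40, 28, 35, 1, 19]


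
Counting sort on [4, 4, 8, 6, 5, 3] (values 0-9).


Input: [4, 4, 8, 6, 5, 3]
Counts: [0, 0, 0, 1, 2, 1, 1, 0, 1, 0]

Sorted: [3, 4, 4, 5, 6, 8]


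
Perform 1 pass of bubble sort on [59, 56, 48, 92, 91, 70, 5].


Initial: [59, 56, 48, 92, 91, 70, 5]
Pass 1: [56, 48, 59, 91, 70, 5, 92] (5 swaps)

After 1 pass: [56, 48, 59, 91, 70, 5, 92]


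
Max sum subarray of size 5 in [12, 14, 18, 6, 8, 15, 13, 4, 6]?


[0:5]: 58
[1:6]: 61
[2:7]: 60
[3:8]: 46
[4:9]: 46

Max: 61 at [1:6]


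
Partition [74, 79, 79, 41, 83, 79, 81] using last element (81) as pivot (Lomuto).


Pivot: 81
  74 <= 81: advance i (no swap)
  79 <= 81: advance i (no swap)
  79 <= 81: advance i (no swap)
  41 <= 81: advance i (no swap)
  79 <= 81: swap -> [74, 79, 79, 41, 79, 83, 81]
Place pivot at 5: [74, 79, 79, 41, 79, 81, 83]

Partitioned: [74, 79, 79, 41, 79, 81, 83]


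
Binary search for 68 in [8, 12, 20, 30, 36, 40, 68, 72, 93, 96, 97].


Step 1: lo=0, hi=10, mid=5, val=40
Step 2: lo=6, hi=10, mid=8, val=93
Step 3: lo=6, hi=7, mid=6, val=68

Found at index 6


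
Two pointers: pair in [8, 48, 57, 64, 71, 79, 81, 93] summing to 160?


lo=0(8)+hi=7(93)=101
lo=1(48)+hi=7(93)=141
lo=2(57)+hi=7(93)=150
lo=3(64)+hi=7(93)=157
lo=4(71)+hi=7(93)=164
lo=4(71)+hi=6(81)=152
lo=5(79)+hi=6(81)=160

Yes: 79+81=160


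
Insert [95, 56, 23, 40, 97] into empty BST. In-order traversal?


Insert 95: root
Insert 56: L from 95
Insert 23: L from 95 -> L from 56
Insert 40: L from 95 -> L from 56 -> R from 23
Insert 97: R from 95

In-order: [23, 40, 56, 95, 97]


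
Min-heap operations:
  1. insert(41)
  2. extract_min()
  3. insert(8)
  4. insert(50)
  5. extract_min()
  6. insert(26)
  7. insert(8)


insert(41) -> [41]
extract_min()->41, []
insert(8) -> [8]
insert(50) -> [8, 50]
extract_min()->8, [50]
insert(26) -> [26, 50]
insert(8) -> [8, 50, 26]

Final heap: [8, 50, 26]


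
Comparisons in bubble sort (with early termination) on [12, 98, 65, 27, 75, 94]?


Algorithm: bubble sort (with early termination)
Input: [12, 98, 65, 27, 75, 94]
Sorted: [12, 27, 65, 75, 94, 98]

12


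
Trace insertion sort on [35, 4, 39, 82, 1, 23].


Initial: [35, 4, 39, 82, 1, 23]
Insert 4: [4, 35, 39, 82, 1, 23]
Insert 39: [4, 35, 39, 82, 1, 23]
Insert 82: [4, 35, 39, 82, 1, 23]
Insert 1: [1, 4, 35, 39, 82, 23]
Insert 23: [1, 4, 23, 35, 39, 82]

Sorted: [1, 4, 23, 35, 39, 82]


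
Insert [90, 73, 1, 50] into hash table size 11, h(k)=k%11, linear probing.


Insert 90: h=2 -> slot 2
Insert 73: h=7 -> slot 7
Insert 1: h=1 -> slot 1
Insert 50: h=6 -> slot 6

Table: [None, 1, 90, None, None, None, 50, 73, None, None, None]


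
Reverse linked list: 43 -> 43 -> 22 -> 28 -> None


Step 1: curr=43, set curr.next=prev(None) | reversed so far: 43
Step 2: curr=43, set curr.next=prev(43) | reversed so far: 43 -> 43
Step 3: curr=22, set curr.next=prev(43) | reversed so far: 22 -> 43 -> 43
Step 4: curr=28, set curr.next=prev(22) | reversed so far: 28 -> 22 -> 43 -> 43

28 -> 22 -> 43 -> 43 -> None


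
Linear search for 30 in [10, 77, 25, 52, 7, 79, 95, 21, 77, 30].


i=0: 10!=30
i=1: 77!=30
i=2: 25!=30
i=3: 52!=30
i=4: 7!=30
i=5: 79!=30
i=6: 95!=30
i=7: 21!=30
i=8: 77!=30
i=9: 30==30 found!

Found at 9, 10 comps


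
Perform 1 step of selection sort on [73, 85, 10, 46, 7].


Initial: [73, 85, 10, 46, 7]
Step 1: min=7 at 4
  Swap: [7, 85, 10, 46, 73]

After 1 step: [7, 85, 10, 46, 73]


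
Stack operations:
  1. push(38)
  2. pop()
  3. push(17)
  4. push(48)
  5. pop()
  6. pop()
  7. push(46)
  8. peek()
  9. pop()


push(38) -> [38]
pop()->38, []
push(17) -> [17]
push(48) -> [17, 48]
pop()->48, [17]
pop()->17, []
push(46) -> [46]
peek()->46
pop()->46, []

Final stack: []


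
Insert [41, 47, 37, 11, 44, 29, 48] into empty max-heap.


Insert 41: [41]
Insert 47: [47, 41]
Insert 37: [47, 41, 37]
Insert 11: [47, 41, 37, 11]
Insert 44: [47, 44, 37, 11, 41]
Insert 29: [47, 44, 37, 11, 41, 29]
Insert 48: [48, 44, 47, 11, 41, 29, 37]

Final heap: [48, 44, 47, 11, 41, 29, 37]


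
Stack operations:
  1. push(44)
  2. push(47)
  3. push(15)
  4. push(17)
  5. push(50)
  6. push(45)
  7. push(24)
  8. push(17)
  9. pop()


push(44) -> [44]
push(47) -> [44, 47]
push(15) -> [44, 47, 15]
push(17) -> [44, 47, 15, 17]
push(50) -> [44, 47, 15, 17, 50]
push(45) -> [44, 47, 15, 17, 50, 45]
push(24) -> [44, 47, 15, 17, 50, 45, 24]
push(17) -> [44, 47, 15, 17, 50, 45, 24, 17]
pop()->17, [44, 47, 15, 17, 50, 45, 24]

Final stack: [44, 47, 15, 17, 50, 45, 24]


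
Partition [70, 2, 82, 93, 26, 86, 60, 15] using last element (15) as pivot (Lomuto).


Pivot: 15
  2 <= 15: swap -> [2, 70, 82, 93, 26, 86, 60, 15]
Place pivot at 1: [2, 15, 82, 93, 26, 86, 60, 70]

Partitioned: [2, 15, 82, 93, 26, 86, 60, 70]


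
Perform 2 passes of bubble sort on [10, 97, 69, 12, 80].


Initial: [10, 97, 69, 12, 80]
Pass 1: [10, 69, 12, 80, 97] (3 swaps)
Pass 2: [10, 12, 69, 80, 97] (1 swaps)

After 2 passes: [10, 12, 69, 80, 97]


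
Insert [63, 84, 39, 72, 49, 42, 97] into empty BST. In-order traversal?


Insert 63: root
Insert 84: R from 63
Insert 39: L from 63
Insert 72: R from 63 -> L from 84
Insert 49: L from 63 -> R from 39
Insert 42: L from 63 -> R from 39 -> L from 49
Insert 97: R from 63 -> R from 84

In-order: [39, 42, 49, 63, 72, 84, 97]


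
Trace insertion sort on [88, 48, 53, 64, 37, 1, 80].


Initial: [88, 48, 53, 64, 37, 1, 80]
Insert 48: [48, 88, 53, 64, 37, 1, 80]
Insert 53: [48, 53, 88, 64, 37, 1, 80]
Insert 64: [48, 53, 64, 88, 37, 1, 80]
Insert 37: [37, 48, 53, 64, 88, 1, 80]
Insert 1: [1, 37, 48, 53, 64, 88, 80]
Insert 80: [1, 37, 48, 53, 64, 80, 88]

Sorted: [1, 37, 48, 53, 64, 80, 88]


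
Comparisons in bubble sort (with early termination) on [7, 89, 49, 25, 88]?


Algorithm: bubble sort (with early termination)
Input: [7, 89, 49, 25, 88]
Sorted: [7, 25, 49, 88, 89]

9


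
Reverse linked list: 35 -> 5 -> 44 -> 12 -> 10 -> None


Step 1: curr=35, set curr.next=prev(None) | reversed so far: 35
Step 2: curr=5, set curr.next=prev(35) | reversed so far: 5 -> 35
Step 3: curr=44, set curr.next=prev(5) | reversed so far: 44 -> 5 -> 35
Step 4: curr=12, set curr.next=prev(44) | reversed so far: 12 -> 44 -> 5 -> 35
Step 5: curr=10, set curr.next=prev(12) | reversed so far: 10 -> 12 -> 44 -> 5 -> 35

10 -> 12 -> 44 -> 5 -> 35 -> None


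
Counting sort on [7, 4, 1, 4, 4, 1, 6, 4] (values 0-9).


Input: [7, 4, 1, 4, 4, 1, 6, 4]
Counts: [0, 2, 0, 0, 4, 0, 1, 1, 0, 0]

Sorted: [1, 1, 4, 4, 4, 4, 6, 7]


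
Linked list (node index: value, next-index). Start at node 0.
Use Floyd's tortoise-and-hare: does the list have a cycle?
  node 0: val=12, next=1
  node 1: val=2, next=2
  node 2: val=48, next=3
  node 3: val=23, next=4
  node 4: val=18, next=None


Floyd's tortoise (slow, +1) and hare (fast, +2):
  init: slow=0, fast=0
  step 1: slow=1, fast=2
  step 2: slow=2, fast=4
  step 3: fast -> None, no cycle

Cycle: no


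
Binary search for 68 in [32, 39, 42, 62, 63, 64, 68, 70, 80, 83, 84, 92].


Step 1: lo=0, hi=11, mid=5, val=64
Step 2: lo=6, hi=11, mid=8, val=80
Step 3: lo=6, hi=7, mid=6, val=68

Found at index 6


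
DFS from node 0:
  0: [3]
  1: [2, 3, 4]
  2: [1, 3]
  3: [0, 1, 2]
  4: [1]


Visit 0, push [3]
Visit 3, push [2, 1]
Visit 1, push [4, 2]
Visit 2, push []
Visit 4, push []

DFS order: [0, 3, 1, 2, 4]


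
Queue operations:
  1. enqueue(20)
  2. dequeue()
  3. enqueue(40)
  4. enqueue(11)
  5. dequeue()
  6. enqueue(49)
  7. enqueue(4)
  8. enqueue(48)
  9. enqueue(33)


enqueue(20) -> [20]
dequeue()->20, []
enqueue(40) -> [40]
enqueue(11) -> [40, 11]
dequeue()->40, [11]
enqueue(49) -> [11, 49]
enqueue(4) -> [11, 49, 4]
enqueue(48) -> [11, 49, 4, 48]
enqueue(33) -> [11, 49, 4, 48, 33]

Final queue: [11, 49, 4, 48, 33]


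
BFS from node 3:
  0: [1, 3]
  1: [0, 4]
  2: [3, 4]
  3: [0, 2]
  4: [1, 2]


Visit 3, enqueue [0, 2]
Visit 0, enqueue [1]
Visit 2, enqueue [4]
Visit 1, enqueue []
Visit 4, enqueue []

BFS order: [3, 0, 2, 1, 4]


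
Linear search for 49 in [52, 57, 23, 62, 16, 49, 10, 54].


i=0: 52!=49
i=1: 57!=49
i=2: 23!=49
i=3: 62!=49
i=4: 16!=49
i=5: 49==49 found!

Found at 5, 6 comps


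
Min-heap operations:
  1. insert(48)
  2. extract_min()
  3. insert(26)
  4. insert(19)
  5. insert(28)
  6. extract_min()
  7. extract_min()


insert(48) -> [48]
extract_min()->48, []
insert(26) -> [26]
insert(19) -> [19, 26]
insert(28) -> [19, 26, 28]
extract_min()->19, [26, 28]
extract_min()->26, [28]

Final heap: [28]


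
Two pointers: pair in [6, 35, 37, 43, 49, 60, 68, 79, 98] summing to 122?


lo=0(6)+hi=8(98)=104
lo=1(35)+hi=8(98)=133
lo=1(35)+hi=7(79)=114
lo=2(37)+hi=7(79)=116
lo=3(43)+hi=7(79)=122

Yes: 43+79=122


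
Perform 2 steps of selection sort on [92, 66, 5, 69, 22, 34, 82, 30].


Initial: [92, 66, 5, 69, 22, 34, 82, 30]
Step 1: min=5 at 2
  Swap: [5, 66, 92, 69, 22, 34, 82, 30]
Step 2: min=22 at 4
  Swap: [5, 22, 92, 69, 66, 34, 82, 30]

After 2 steps: [5, 22, 92, 69, 66, 34, 82, 30]


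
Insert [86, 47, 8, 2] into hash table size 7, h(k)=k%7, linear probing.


Insert 86: h=2 -> slot 2
Insert 47: h=5 -> slot 5
Insert 8: h=1 -> slot 1
Insert 2: h=2, 1 probes -> slot 3

Table: [None, 8, 86, 2, None, 47, None]


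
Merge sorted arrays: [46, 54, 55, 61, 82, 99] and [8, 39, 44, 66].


Take 8 from B
Take 39 from B
Take 44 from B
Take 46 from A
Take 54 from A
Take 55 from A
Take 61 from A
Take 66 from B

Merged: [8, 39, 44, 46, 54, 55, 61, 66, 82, 99]


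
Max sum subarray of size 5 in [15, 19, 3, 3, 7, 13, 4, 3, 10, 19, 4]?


[0:5]: 47
[1:6]: 45
[2:7]: 30
[3:8]: 30
[4:9]: 37
[5:10]: 49
[6:11]: 40

Max: 49 at [5:10]


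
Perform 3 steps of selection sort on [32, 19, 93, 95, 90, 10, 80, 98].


Initial: [32, 19, 93, 95, 90, 10, 80, 98]
Step 1: min=10 at 5
  Swap: [10, 19, 93, 95, 90, 32, 80, 98]
Step 2: min=19 at 1
  Swap: [10, 19, 93, 95, 90, 32, 80, 98]
Step 3: min=32 at 5
  Swap: [10, 19, 32, 95, 90, 93, 80, 98]

After 3 steps: [10, 19, 32, 95, 90, 93, 80, 98]


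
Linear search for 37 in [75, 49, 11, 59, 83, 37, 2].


i=0: 75!=37
i=1: 49!=37
i=2: 11!=37
i=3: 59!=37
i=4: 83!=37
i=5: 37==37 found!

Found at 5, 6 comps


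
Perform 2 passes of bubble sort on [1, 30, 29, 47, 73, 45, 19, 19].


Initial: [1, 30, 29, 47, 73, 45, 19, 19]
Pass 1: [1, 29, 30, 47, 45, 19, 19, 73] (4 swaps)
Pass 2: [1, 29, 30, 45, 19, 19, 47, 73] (3 swaps)

After 2 passes: [1, 29, 30, 45, 19, 19, 47, 73]


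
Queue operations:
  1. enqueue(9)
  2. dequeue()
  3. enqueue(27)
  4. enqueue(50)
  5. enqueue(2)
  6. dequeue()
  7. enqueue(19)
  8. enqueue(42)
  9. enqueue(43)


enqueue(9) -> [9]
dequeue()->9, []
enqueue(27) -> [27]
enqueue(50) -> [27, 50]
enqueue(2) -> [27, 50, 2]
dequeue()->27, [50, 2]
enqueue(19) -> [50, 2, 19]
enqueue(42) -> [50, 2, 19, 42]
enqueue(43) -> [50, 2, 19, 42, 43]

Final queue: [50, 2, 19, 42, 43]


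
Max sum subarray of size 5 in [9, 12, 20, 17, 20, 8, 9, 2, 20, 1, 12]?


[0:5]: 78
[1:6]: 77
[2:7]: 74
[3:8]: 56
[4:9]: 59
[5:10]: 40
[6:11]: 44

Max: 78 at [0:5]


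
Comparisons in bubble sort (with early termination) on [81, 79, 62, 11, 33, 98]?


Algorithm: bubble sort (with early termination)
Input: [81, 79, 62, 11, 33, 98]
Sorted: [11, 33, 62, 79, 81, 98]

14


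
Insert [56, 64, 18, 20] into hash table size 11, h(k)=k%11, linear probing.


Insert 56: h=1 -> slot 1
Insert 64: h=9 -> slot 9
Insert 18: h=7 -> slot 7
Insert 20: h=9, 1 probes -> slot 10

Table: [None, 56, None, None, None, None, None, 18, None, 64, 20]


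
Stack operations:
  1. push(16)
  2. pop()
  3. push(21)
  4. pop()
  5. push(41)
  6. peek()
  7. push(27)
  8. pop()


push(16) -> [16]
pop()->16, []
push(21) -> [21]
pop()->21, []
push(41) -> [41]
peek()->41
push(27) -> [41, 27]
pop()->27, [41]

Final stack: [41]


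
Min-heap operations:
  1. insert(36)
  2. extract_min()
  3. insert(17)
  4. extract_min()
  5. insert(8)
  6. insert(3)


insert(36) -> [36]
extract_min()->36, []
insert(17) -> [17]
extract_min()->17, []
insert(8) -> [8]
insert(3) -> [3, 8]

Final heap: [3, 8]


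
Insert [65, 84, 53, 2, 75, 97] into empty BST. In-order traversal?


Insert 65: root
Insert 84: R from 65
Insert 53: L from 65
Insert 2: L from 65 -> L from 53
Insert 75: R from 65 -> L from 84
Insert 97: R from 65 -> R from 84

In-order: [2, 53, 65, 75, 84, 97]


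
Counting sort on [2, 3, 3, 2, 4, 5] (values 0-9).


Input: [2, 3, 3, 2, 4, 5]
Counts: [0, 0, 2, 2, 1, 1, 0, 0, 0, 0]

Sorted: [2, 2, 3, 3, 4, 5]


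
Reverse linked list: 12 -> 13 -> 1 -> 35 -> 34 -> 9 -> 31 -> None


Step 1: curr=12, set curr.next=prev(None) | reversed so far: 12
Step 2: curr=13, set curr.next=prev(12) | reversed so far: 13 -> 12
Step 3: curr=1, set curr.next=prev(13) | reversed so far: 1 -> 13 -> 12
Step 4: curr=35, set curr.next=prev(1) | reversed so far: 35 -> 1 -> 13 -> 12
Step 5: curr=34, set curr.next=prev(35) | reversed so far: 34 -> 35 -> 1 -> 13 -> 12
Step 6: curr=9, set curr.next=prev(34) | reversed so far: 9 -> 34 -> 35 -> 1 -> 13 -> 12
Step 7: curr=31, set curr.next=prev(9) | reversed so far: 31 -> 9 -> 34 -> 35 -> 1 -> 13 -> 12

31 -> 9 -> 34 -> 35 -> 1 -> 13 -> 12 -> None


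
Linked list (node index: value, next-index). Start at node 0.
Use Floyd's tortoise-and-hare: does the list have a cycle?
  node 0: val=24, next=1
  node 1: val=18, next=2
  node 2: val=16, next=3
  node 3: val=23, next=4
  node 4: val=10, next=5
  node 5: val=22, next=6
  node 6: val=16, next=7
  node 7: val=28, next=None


Floyd's tortoise (slow, +1) and hare (fast, +2):
  init: slow=0, fast=0
  step 1: slow=1, fast=2
  step 2: slow=2, fast=4
  step 3: slow=3, fast=6
  step 4: fast 6->7->None, no cycle

Cycle: no


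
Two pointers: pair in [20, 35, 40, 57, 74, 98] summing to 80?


lo=0(20)+hi=5(98)=118
lo=0(20)+hi=4(74)=94
lo=0(20)+hi=3(57)=77
lo=1(35)+hi=3(57)=92
lo=1(35)+hi=2(40)=75

No pair found


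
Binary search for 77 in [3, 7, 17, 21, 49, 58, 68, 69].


Step 1: lo=0, hi=7, mid=3, val=21
Step 2: lo=4, hi=7, mid=5, val=58
Step 3: lo=6, hi=7, mid=6, val=68
Step 4: lo=7, hi=7, mid=7, val=69

Not found


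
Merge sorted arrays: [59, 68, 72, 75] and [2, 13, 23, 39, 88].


Take 2 from B
Take 13 from B
Take 23 from B
Take 39 from B
Take 59 from A
Take 68 from A
Take 72 from A
Take 75 from A

Merged: [2, 13, 23, 39, 59, 68, 72, 75, 88]


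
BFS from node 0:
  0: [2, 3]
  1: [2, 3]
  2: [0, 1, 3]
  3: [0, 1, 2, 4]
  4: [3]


Visit 0, enqueue [2, 3]
Visit 2, enqueue [1]
Visit 3, enqueue [4]
Visit 1, enqueue []
Visit 4, enqueue []

BFS order: [0, 2, 3, 1, 4]


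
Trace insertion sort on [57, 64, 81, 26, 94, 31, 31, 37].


Initial: [57, 64, 81, 26, 94, 31, 31, 37]
Insert 64: [57, 64, 81, 26, 94, 31, 31, 37]
Insert 81: [57, 64, 81, 26, 94, 31, 31, 37]
Insert 26: [26, 57, 64, 81, 94, 31, 31, 37]
Insert 94: [26, 57, 64, 81, 94, 31, 31, 37]
Insert 31: [26, 31, 57, 64, 81, 94, 31, 37]
Insert 31: [26, 31, 31, 57, 64, 81, 94, 37]
Insert 37: [26, 31, 31, 37, 57, 64, 81, 94]

Sorted: [26, 31, 31, 37, 57, 64, 81, 94]


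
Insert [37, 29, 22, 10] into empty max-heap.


Insert 37: [37]
Insert 29: [37, 29]
Insert 22: [37, 29, 22]
Insert 10: [37, 29, 22, 10]

Final heap: [37, 29, 22, 10]


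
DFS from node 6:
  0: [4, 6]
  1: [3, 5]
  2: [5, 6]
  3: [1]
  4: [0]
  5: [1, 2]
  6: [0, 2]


Visit 6, push [2, 0]
Visit 0, push [4]
Visit 4, push []
Visit 2, push [5]
Visit 5, push [1]
Visit 1, push [3]
Visit 3, push []

DFS order: [6, 0, 4, 2, 5, 1, 3]


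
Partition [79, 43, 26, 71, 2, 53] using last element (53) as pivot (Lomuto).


Pivot: 53
  43 <= 53: swap -> [43, 79, 26, 71, 2, 53]
  26 <= 53: swap -> [43, 26, 79, 71, 2, 53]
  2 <= 53: swap -> [43, 26, 2, 71, 79, 53]
Place pivot at 3: [43, 26, 2, 53, 79, 71]

Partitioned: [43, 26, 2, 53, 79, 71]


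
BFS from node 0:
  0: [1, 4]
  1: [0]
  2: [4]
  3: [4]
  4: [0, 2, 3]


Visit 0, enqueue [1, 4]
Visit 1, enqueue []
Visit 4, enqueue [2, 3]
Visit 2, enqueue []
Visit 3, enqueue []

BFS order: [0, 1, 4, 2, 3]


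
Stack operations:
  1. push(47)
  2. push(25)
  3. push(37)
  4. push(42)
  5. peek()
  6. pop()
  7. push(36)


push(47) -> [47]
push(25) -> [47, 25]
push(37) -> [47, 25, 37]
push(42) -> [47, 25, 37, 42]
peek()->42
pop()->42, [47, 25, 37]
push(36) -> [47, 25, 37, 36]

Final stack: [47, 25, 37, 36]


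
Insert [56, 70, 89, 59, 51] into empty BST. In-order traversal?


Insert 56: root
Insert 70: R from 56
Insert 89: R from 56 -> R from 70
Insert 59: R from 56 -> L from 70
Insert 51: L from 56

In-order: [51, 56, 59, 70, 89]


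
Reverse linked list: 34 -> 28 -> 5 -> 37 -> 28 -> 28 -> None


Step 1: curr=34, set curr.next=prev(None) | reversed so far: 34
Step 2: curr=28, set curr.next=prev(34) | reversed so far: 28 -> 34
Step 3: curr=5, set curr.next=prev(28) | reversed so far: 5 -> 28 -> 34
Step 4: curr=37, set curr.next=prev(5) | reversed so far: 37 -> 5 -> 28 -> 34
Step 5: curr=28, set curr.next=prev(37) | reversed so far: 28 -> 37 -> 5 -> 28 -> 34
Step 6: curr=28, set curr.next=prev(28) | reversed so far: 28 -> 28 -> 37 -> 5 -> 28 -> 34

28 -> 28 -> 37 -> 5 -> 28 -> 34 -> None


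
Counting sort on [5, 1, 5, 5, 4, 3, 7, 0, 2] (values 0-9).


Input: [5, 1, 5, 5, 4, 3, 7, 0, 2]
Counts: [1, 1, 1, 1, 1, 3, 0, 1, 0, 0]

Sorted: [0, 1, 2, 3, 4, 5, 5, 5, 7]


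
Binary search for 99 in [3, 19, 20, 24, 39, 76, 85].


Step 1: lo=0, hi=6, mid=3, val=24
Step 2: lo=4, hi=6, mid=5, val=76
Step 3: lo=6, hi=6, mid=6, val=85

Not found


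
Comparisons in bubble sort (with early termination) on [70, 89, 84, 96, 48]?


Algorithm: bubble sort (with early termination)
Input: [70, 89, 84, 96, 48]
Sorted: [48, 70, 84, 89, 96]

10


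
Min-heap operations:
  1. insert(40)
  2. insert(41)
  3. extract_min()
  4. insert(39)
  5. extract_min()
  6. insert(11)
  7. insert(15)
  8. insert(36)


insert(40) -> [40]
insert(41) -> [40, 41]
extract_min()->40, [41]
insert(39) -> [39, 41]
extract_min()->39, [41]
insert(11) -> [11, 41]
insert(15) -> [11, 41, 15]
insert(36) -> [11, 36, 15, 41]

Final heap: [11, 36, 15, 41]


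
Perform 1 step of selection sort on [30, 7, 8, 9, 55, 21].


Initial: [30, 7, 8, 9, 55, 21]
Step 1: min=7 at 1
  Swap: [7, 30, 8, 9, 55, 21]

After 1 step: [7, 30, 8, 9, 55, 21]


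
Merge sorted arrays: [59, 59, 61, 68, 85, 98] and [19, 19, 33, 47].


Take 19 from B
Take 19 from B
Take 33 from B
Take 47 from B

Merged: [19, 19, 33, 47, 59, 59, 61, 68, 85, 98]


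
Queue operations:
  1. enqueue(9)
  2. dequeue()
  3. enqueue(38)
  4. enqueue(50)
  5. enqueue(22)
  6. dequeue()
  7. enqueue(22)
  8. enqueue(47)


enqueue(9) -> [9]
dequeue()->9, []
enqueue(38) -> [38]
enqueue(50) -> [38, 50]
enqueue(22) -> [38, 50, 22]
dequeue()->38, [50, 22]
enqueue(22) -> [50, 22, 22]
enqueue(47) -> [50, 22, 22, 47]

Final queue: [50, 22, 22, 47]


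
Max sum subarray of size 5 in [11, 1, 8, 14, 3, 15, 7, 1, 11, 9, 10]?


[0:5]: 37
[1:6]: 41
[2:7]: 47
[3:8]: 40
[4:9]: 37
[5:10]: 43
[6:11]: 38

Max: 47 at [2:7]


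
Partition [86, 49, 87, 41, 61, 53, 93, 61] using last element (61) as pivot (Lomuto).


Pivot: 61
  49 <= 61: swap -> [49, 86, 87, 41, 61, 53, 93, 61]
  41 <= 61: swap -> [49, 41, 87, 86, 61, 53, 93, 61]
  61 <= 61: swap -> [49, 41, 61, 86, 87, 53, 93, 61]
  53 <= 61: swap -> [49, 41, 61, 53, 87, 86, 93, 61]
Place pivot at 4: [49, 41, 61, 53, 61, 86, 93, 87]

Partitioned: [49, 41, 61, 53, 61, 86, 93, 87]


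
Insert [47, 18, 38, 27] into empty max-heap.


Insert 47: [47]
Insert 18: [47, 18]
Insert 38: [47, 18, 38]
Insert 27: [47, 27, 38, 18]

Final heap: [47, 27, 38, 18]


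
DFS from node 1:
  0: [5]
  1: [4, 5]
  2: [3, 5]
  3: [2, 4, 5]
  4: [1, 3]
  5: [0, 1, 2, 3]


Visit 1, push [5, 4]
Visit 4, push [3]
Visit 3, push [5, 2]
Visit 2, push [5]
Visit 5, push [0]
Visit 0, push []

DFS order: [1, 4, 3, 2, 5, 0]


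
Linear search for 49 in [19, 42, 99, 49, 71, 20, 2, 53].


i=0: 19!=49
i=1: 42!=49
i=2: 99!=49
i=3: 49==49 found!

Found at 3, 4 comps


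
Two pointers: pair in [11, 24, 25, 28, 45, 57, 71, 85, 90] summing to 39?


lo=0(11)+hi=8(90)=101
lo=0(11)+hi=7(85)=96
lo=0(11)+hi=6(71)=82
lo=0(11)+hi=5(57)=68
lo=0(11)+hi=4(45)=56
lo=0(11)+hi=3(28)=39

Yes: 11+28=39


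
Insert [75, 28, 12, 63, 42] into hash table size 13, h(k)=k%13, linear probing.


Insert 75: h=10 -> slot 10
Insert 28: h=2 -> slot 2
Insert 12: h=12 -> slot 12
Insert 63: h=11 -> slot 11
Insert 42: h=3 -> slot 3

Table: [None, None, 28, 42, None, None, None, None, None, None, 75, 63, 12]


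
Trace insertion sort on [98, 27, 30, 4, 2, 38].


Initial: [98, 27, 30, 4, 2, 38]
Insert 27: [27, 98, 30, 4, 2, 38]
Insert 30: [27, 30, 98, 4, 2, 38]
Insert 4: [4, 27, 30, 98, 2, 38]
Insert 2: [2, 4, 27, 30, 98, 38]
Insert 38: [2, 4, 27, 30, 38, 98]

Sorted: [2, 4, 27, 30, 38, 98]


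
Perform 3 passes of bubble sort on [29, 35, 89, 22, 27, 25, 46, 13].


Initial: [29, 35, 89, 22, 27, 25, 46, 13]
Pass 1: [29, 35, 22, 27, 25, 46, 13, 89] (5 swaps)
Pass 2: [29, 22, 27, 25, 35, 13, 46, 89] (4 swaps)
Pass 3: [22, 27, 25, 29, 13, 35, 46, 89] (4 swaps)

After 3 passes: [22, 27, 25, 29, 13, 35, 46, 89]


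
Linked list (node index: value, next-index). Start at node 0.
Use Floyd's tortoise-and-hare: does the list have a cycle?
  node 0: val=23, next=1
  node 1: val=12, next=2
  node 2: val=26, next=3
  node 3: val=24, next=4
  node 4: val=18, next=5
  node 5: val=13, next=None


Floyd's tortoise (slow, +1) and hare (fast, +2):
  init: slow=0, fast=0
  step 1: slow=1, fast=2
  step 2: slow=2, fast=4
  step 3: fast 4->5->None, no cycle

Cycle: no


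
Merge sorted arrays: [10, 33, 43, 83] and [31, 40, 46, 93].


Take 10 from A
Take 31 from B
Take 33 from A
Take 40 from B
Take 43 from A
Take 46 from B
Take 83 from A

Merged: [10, 31, 33, 40, 43, 46, 83, 93]


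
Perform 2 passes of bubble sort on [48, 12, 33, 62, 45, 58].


Initial: [48, 12, 33, 62, 45, 58]
Pass 1: [12, 33, 48, 45, 58, 62] (4 swaps)
Pass 2: [12, 33, 45, 48, 58, 62] (1 swaps)

After 2 passes: [12, 33, 45, 48, 58, 62]


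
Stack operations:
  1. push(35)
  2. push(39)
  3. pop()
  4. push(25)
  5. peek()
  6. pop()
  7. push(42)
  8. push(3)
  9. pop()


push(35) -> [35]
push(39) -> [35, 39]
pop()->39, [35]
push(25) -> [35, 25]
peek()->25
pop()->25, [35]
push(42) -> [35, 42]
push(3) -> [35, 42, 3]
pop()->3, [35, 42]

Final stack: [35, 42]


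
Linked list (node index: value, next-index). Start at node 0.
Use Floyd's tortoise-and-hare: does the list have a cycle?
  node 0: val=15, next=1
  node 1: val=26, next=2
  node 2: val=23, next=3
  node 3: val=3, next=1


Floyd's tortoise (slow, +1) and hare (fast, +2):
  init: slow=0, fast=0
  step 1: slow=1, fast=2
  step 2: slow=2, fast=1
  step 3: slow=3, fast=3
  slow == fast at node 3: cycle detected

Cycle: yes


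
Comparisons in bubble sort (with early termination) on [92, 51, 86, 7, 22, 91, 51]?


Algorithm: bubble sort (with early termination)
Input: [92, 51, 86, 7, 22, 91, 51]
Sorted: [7, 22, 51, 51, 86, 91, 92]

18


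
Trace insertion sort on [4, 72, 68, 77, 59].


Initial: [4, 72, 68, 77, 59]
Insert 72: [4, 72, 68, 77, 59]
Insert 68: [4, 68, 72, 77, 59]
Insert 77: [4, 68, 72, 77, 59]
Insert 59: [4, 59, 68, 72, 77]

Sorted: [4, 59, 68, 72, 77]


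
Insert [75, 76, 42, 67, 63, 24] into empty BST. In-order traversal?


Insert 75: root
Insert 76: R from 75
Insert 42: L from 75
Insert 67: L from 75 -> R from 42
Insert 63: L from 75 -> R from 42 -> L from 67
Insert 24: L from 75 -> L from 42

In-order: [24, 42, 63, 67, 75, 76]


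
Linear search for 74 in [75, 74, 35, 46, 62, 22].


i=0: 75!=74
i=1: 74==74 found!

Found at 1, 2 comps


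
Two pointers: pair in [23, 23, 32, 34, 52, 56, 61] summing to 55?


lo=0(23)+hi=6(61)=84
lo=0(23)+hi=5(56)=79
lo=0(23)+hi=4(52)=75
lo=0(23)+hi=3(34)=57
lo=0(23)+hi=2(32)=55

Yes: 23+32=55


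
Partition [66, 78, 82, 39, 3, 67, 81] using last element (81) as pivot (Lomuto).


Pivot: 81
  66 <= 81: advance i (no swap)
  78 <= 81: advance i (no swap)
  39 <= 81: swap -> [66, 78, 39, 82, 3, 67, 81]
  3 <= 81: swap -> [66, 78, 39, 3, 82, 67, 81]
  67 <= 81: swap -> [66, 78, 39, 3, 67, 82, 81]
Place pivot at 5: [66, 78, 39, 3, 67, 81, 82]

Partitioned: [66, 78, 39, 3, 67, 81, 82]


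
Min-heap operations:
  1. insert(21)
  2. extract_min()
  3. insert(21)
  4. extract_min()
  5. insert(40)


insert(21) -> [21]
extract_min()->21, []
insert(21) -> [21]
extract_min()->21, []
insert(40) -> [40]

Final heap: [40]


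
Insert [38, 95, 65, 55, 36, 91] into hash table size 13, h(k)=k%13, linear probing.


Insert 38: h=12 -> slot 12
Insert 95: h=4 -> slot 4
Insert 65: h=0 -> slot 0
Insert 55: h=3 -> slot 3
Insert 36: h=10 -> slot 10
Insert 91: h=0, 1 probes -> slot 1

Table: [65, 91, None, 55, 95, None, None, None, None, None, 36, None, 38]


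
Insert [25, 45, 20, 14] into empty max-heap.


Insert 25: [25]
Insert 45: [45, 25]
Insert 20: [45, 25, 20]
Insert 14: [45, 25, 20, 14]

Final heap: [45, 25, 20, 14]


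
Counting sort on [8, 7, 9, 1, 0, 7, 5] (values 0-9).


Input: [8, 7, 9, 1, 0, 7, 5]
Counts: [1, 1, 0, 0, 0, 1, 0, 2, 1, 1]

Sorted: [0, 1, 5, 7, 7, 8, 9]


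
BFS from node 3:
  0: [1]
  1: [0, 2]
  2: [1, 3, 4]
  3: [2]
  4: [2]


Visit 3, enqueue [2]
Visit 2, enqueue [1, 4]
Visit 1, enqueue [0]
Visit 4, enqueue []
Visit 0, enqueue []

BFS order: [3, 2, 1, 4, 0]


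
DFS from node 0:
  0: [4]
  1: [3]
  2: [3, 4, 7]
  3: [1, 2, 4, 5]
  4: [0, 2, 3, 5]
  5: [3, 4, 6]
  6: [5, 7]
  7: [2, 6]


Visit 0, push [4]
Visit 4, push [5, 3, 2]
Visit 2, push [7, 3]
Visit 3, push [5, 1]
Visit 1, push []
Visit 5, push [6]
Visit 6, push [7]
Visit 7, push []

DFS order: [0, 4, 2, 3, 1, 5, 6, 7]


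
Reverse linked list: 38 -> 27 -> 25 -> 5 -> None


Step 1: curr=38, set curr.next=prev(None) | reversed so far: 38
Step 2: curr=27, set curr.next=prev(38) | reversed so far: 27 -> 38
Step 3: curr=25, set curr.next=prev(27) | reversed so far: 25 -> 27 -> 38
Step 4: curr=5, set curr.next=prev(25) | reversed so far: 5 -> 25 -> 27 -> 38

5 -> 25 -> 27 -> 38 -> None


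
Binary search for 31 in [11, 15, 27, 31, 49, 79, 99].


Step 1: lo=0, hi=6, mid=3, val=31

Found at index 3


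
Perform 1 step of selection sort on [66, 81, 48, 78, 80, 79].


Initial: [66, 81, 48, 78, 80, 79]
Step 1: min=48 at 2
  Swap: [48, 81, 66, 78, 80, 79]

After 1 step: [48, 81, 66, 78, 80, 79]


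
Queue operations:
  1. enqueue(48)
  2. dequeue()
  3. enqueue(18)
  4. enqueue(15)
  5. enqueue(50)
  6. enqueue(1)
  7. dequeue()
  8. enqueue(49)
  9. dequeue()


enqueue(48) -> [48]
dequeue()->48, []
enqueue(18) -> [18]
enqueue(15) -> [18, 15]
enqueue(50) -> [18, 15, 50]
enqueue(1) -> [18, 15, 50, 1]
dequeue()->18, [15, 50, 1]
enqueue(49) -> [15, 50, 1, 49]
dequeue()->15, [50, 1, 49]

Final queue: [50, 1, 49]


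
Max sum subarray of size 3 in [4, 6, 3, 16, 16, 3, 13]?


[0:3]: 13
[1:4]: 25
[2:5]: 35
[3:6]: 35
[4:7]: 32

Max: 35 at [2:5]


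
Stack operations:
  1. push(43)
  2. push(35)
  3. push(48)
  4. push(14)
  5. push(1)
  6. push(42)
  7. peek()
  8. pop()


push(43) -> [43]
push(35) -> [43, 35]
push(48) -> [43, 35, 48]
push(14) -> [43, 35, 48, 14]
push(1) -> [43, 35, 48, 14, 1]
push(42) -> [43, 35, 48, 14, 1, 42]
peek()->42
pop()->42, [43, 35, 48, 14, 1]

Final stack: [43, 35, 48, 14, 1]


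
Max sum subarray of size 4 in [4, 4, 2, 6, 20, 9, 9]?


[0:4]: 16
[1:5]: 32
[2:6]: 37
[3:7]: 44

Max: 44 at [3:7]


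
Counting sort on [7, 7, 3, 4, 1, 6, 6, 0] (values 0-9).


Input: [7, 7, 3, 4, 1, 6, 6, 0]
Counts: [1, 1, 0, 1, 1, 0, 2, 2, 0, 0]

Sorted: [0, 1, 3, 4, 6, 6, 7, 7]


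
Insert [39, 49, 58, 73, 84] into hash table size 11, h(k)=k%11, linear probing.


Insert 39: h=6 -> slot 6
Insert 49: h=5 -> slot 5
Insert 58: h=3 -> slot 3
Insert 73: h=7 -> slot 7
Insert 84: h=7, 1 probes -> slot 8

Table: [None, None, None, 58, None, 49, 39, 73, 84, None, None]


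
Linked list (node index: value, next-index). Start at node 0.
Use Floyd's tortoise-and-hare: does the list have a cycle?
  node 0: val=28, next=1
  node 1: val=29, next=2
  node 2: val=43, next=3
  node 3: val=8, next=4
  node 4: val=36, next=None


Floyd's tortoise (slow, +1) and hare (fast, +2):
  init: slow=0, fast=0
  step 1: slow=1, fast=2
  step 2: slow=2, fast=4
  step 3: fast -> None, no cycle

Cycle: no


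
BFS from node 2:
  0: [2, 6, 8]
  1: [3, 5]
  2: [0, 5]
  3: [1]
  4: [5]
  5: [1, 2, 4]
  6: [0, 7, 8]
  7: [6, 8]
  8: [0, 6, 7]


Visit 2, enqueue [0, 5]
Visit 0, enqueue [6, 8]
Visit 5, enqueue [1, 4]
Visit 6, enqueue [7]
Visit 8, enqueue []
Visit 1, enqueue [3]
Visit 4, enqueue []
Visit 7, enqueue []
Visit 3, enqueue []

BFS order: [2, 0, 5, 6, 8, 1, 4, 7, 3]


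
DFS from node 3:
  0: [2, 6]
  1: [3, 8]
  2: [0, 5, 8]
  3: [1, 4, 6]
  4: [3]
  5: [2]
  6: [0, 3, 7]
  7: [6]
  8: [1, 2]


Visit 3, push [6, 4, 1]
Visit 1, push [8]
Visit 8, push [2]
Visit 2, push [5, 0]
Visit 0, push [6]
Visit 6, push [7]
Visit 7, push []
Visit 5, push []
Visit 4, push []

DFS order: [3, 1, 8, 2, 0, 6, 7, 5, 4]


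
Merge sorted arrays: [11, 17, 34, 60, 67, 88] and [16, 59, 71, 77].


Take 11 from A
Take 16 from B
Take 17 from A
Take 34 from A
Take 59 from B
Take 60 from A
Take 67 from A
Take 71 from B
Take 77 from B

Merged: [11, 16, 17, 34, 59, 60, 67, 71, 77, 88]


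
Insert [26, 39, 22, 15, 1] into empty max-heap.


Insert 26: [26]
Insert 39: [39, 26]
Insert 22: [39, 26, 22]
Insert 15: [39, 26, 22, 15]
Insert 1: [39, 26, 22, 15, 1]

Final heap: [39, 26, 22, 15, 1]


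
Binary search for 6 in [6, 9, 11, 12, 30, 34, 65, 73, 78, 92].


Step 1: lo=0, hi=9, mid=4, val=30
Step 2: lo=0, hi=3, mid=1, val=9
Step 3: lo=0, hi=0, mid=0, val=6

Found at index 0


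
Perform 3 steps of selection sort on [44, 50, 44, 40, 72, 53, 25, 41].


Initial: [44, 50, 44, 40, 72, 53, 25, 41]
Step 1: min=25 at 6
  Swap: [25, 50, 44, 40, 72, 53, 44, 41]
Step 2: min=40 at 3
  Swap: [25, 40, 44, 50, 72, 53, 44, 41]
Step 3: min=41 at 7
  Swap: [25, 40, 41, 50, 72, 53, 44, 44]

After 3 steps: [25, 40, 41, 50, 72, 53, 44, 44]


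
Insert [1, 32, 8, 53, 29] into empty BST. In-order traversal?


Insert 1: root
Insert 32: R from 1
Insert 8: R from 1 -> L from 32
Insert 53: R from 1 -> R from 32
Insert 29: R from 1 -> L from 32 -> R from 8

In-order: [1, 8, 29, 32, 53]


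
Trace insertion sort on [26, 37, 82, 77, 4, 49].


Initial: [26, 37, 82, 77, 4, 49]
Insert 37: [26, 37, 82, 77, 4, 49]
Insert 82: [26, 37, 82, 77, 4, 49]
Insert 77: [26, 37, 77, 82, 4, 49]
Insert 4: [4, 26, 37, 77, 82, 49]
Insert 49: [4, 26, 37, 49, 77, 82]

Sorted: [4, 26, 37, 49, 77, 82]


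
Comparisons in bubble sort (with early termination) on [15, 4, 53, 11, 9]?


Algorithm: bubble sort (with early termination)
Input: [15, 4, 53, 11, 9]
Sorted: [4, 9, 11, 15, 53]

10


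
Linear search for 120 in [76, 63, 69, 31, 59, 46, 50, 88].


i=0: 76!=120
i=1: 63!=120
i=2: 69!=120
i=3: 31!=120
i=4: 59!=120
i=5: 46!=120
i=6: 50!=120
i=7: 88!=120

Not found, 8 comps


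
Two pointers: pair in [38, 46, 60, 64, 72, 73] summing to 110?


lo=0(38)+hi=5(73)=111
lo=0(38)+hi=4(72)=110

Yes: 38+72=110


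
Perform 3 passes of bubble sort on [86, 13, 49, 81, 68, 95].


Initial: [86, 13, 49, 81, 68, 95]
Pass 1: [13, 49, 81, 68, 86, 95] (4 swaps)
Pass 2: [13, 49, 68, 81, 86, 95] (1 swaps)
Pass 3: [13, 49, 68, 81, 86, 95] (0 swaps)

After 3 passes: [13, 49, 68, 81, 86, 95]


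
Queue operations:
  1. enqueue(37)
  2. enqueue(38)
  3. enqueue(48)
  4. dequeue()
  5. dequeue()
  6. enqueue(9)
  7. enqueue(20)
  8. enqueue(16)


enqueue(37) -> [37]
enqueue(38) -> [37, 38]
enqueue(48) -> [37, 38, 48]
dequeue()->37, [38, 48]
dequeue()->38, [48]
enqueue(9) -> [48, 9]
enqueue(20) -> [48, 9, 20]
enqueue(16) -> [48, 9, 20, 16]

Final queue: [48, 9, 20, 16]


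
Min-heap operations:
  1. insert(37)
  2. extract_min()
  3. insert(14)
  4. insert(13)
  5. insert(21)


insert(37) -> [37]
extract_min()->37, []
insert(14) -> [14]
insert(13) -> [13, 14]
insert(21) -> [13, 14, 21]

Final heap: [13, 14, 21]


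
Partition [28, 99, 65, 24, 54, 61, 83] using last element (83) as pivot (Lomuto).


Pivot: 83
  28 <= 83: advance i (no swap)
  65 <= 83: swap -> [28, 65, 99, 24, 54, 61, 83]
  24 <= 83: swap -> [28, 65, 24, 99, 54, 61, 83]
  54 <= 83: swap -> [28, 65, 24, 54, 99, 61, 83]
  61 <= 83: swap -> [28, 65, 24, 54, 61, 99, 83]
Place pivot at 5: [28, 65, 24, 54, 61, 83, 99]

Partitioned: [28, 65, 24, 54, 61, 83, 99]


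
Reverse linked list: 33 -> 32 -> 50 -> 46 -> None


Step 1: curr=33, set curr.next=prev(None) | reversed so far: 33
Step 2: curr=32, set curr.next=prev(33) | reversed so far: 32 -> 33
Step 3: curr=50, set curr.next=prev(32) | reversed so far: 50 -> 32 -> 33
Step 4: curr=46, set curr.next=prev(50) | reversed so far: 46 -> 50 -> 32 -> 33

46 -> 50 -> 32 -> 33 -> None


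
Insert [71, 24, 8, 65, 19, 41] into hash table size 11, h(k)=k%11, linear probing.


Insert 71: h=5 -> slot 5
Insert 24: h=2 -> slot 2
Insert 8: h=8 -> slot 8
Insert 65: h=10 -> slot 10
Insert 19: h=8, 1 probes -> slot 9
Insert 41: h=8, 3 probes -> slot 0

Table: [41, None, 24, None, None, 71, None, None, 8, 19, 65]


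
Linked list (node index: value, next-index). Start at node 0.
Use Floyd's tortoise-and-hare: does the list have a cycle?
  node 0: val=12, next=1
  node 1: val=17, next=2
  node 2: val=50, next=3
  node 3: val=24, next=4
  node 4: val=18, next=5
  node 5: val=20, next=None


Floyd's tortoise (slow, +1) and hare (fast, +2):
  init: slow=0, fast=0
  step 1: slow=1, fast=2
  step 2: slow=2, fast=4
  step 3: fast 4->5->None, no cycle

Cycle: no


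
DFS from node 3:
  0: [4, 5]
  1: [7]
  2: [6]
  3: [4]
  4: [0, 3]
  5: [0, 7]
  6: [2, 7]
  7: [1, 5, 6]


Visit 3, push [4]
Visit 4, push [0]
Visit 0, push [5]
Visit 5, push [7]
Visit 7, push [6, 1]
Visit 1, push []
Visit 6, push [2]
Visit 2, push []

DFS order: [3, 4, 0, 5, 7, 1, 6, 2]


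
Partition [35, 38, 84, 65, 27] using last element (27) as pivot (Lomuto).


Pivot: 27
Place pivot at 0: [27, 38, 84, 65, 35]

Partitioned: [27, 38, 84, 65, 35]


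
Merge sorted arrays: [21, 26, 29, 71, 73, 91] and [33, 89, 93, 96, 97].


Take 21 from A
Take 26 from A
Take 29 from A
Take 33 from B
Take 71 from A
Take 73 from A
Take 89 from B
Take 91 from A

Merged: [21, 26, 29, 33, 71, 73, 89, 91, 93, 96, 97]


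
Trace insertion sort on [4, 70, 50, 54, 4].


Initial: [4, 70, 50, 54, 4]
Insert 70: [4, 70, 50, 54, 4]
Insert 50: [4, 50, 70, 54, 4]
Insert 54: [4, 50, 54, 70, 4]
Insert 4: [4, 4, 50, 54, 70]

Sorted: [4, 4, 50, 54, 70]


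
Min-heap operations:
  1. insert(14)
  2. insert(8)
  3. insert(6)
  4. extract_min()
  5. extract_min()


insert(14) -> [14]
insert(8) -> [8, 14]
insert(6) -> [6, 14, 8]
extract_min()->6, [8, 14]
extract_min()->8, [14]

Final heap: [14]


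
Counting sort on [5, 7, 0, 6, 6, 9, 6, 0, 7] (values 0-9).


Input: [5, 7, 0, 6, 6, 9, 6, 0, 7]
Counts: [2, 0, 0, 0, 0, 1, 3, 2, 0, 1]

Sorted: [0, 0, 5, 6, 6, 6, 7, 7, 9]


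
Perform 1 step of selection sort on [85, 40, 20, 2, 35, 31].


Initial: [85, 40, 20, 2, 35, 31]
Step 1: min=2 at 3
  Swap: [2, 40, 20, 85, 35, 31]

After 1 step: [2, 40, 20, 85, 35, 31]


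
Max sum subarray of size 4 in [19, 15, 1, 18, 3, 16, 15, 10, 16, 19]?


[0:4]: 53
[1:5]: 37
[2:6]: 38
[3:7]: 52
[4:8]: 44
[5:9]: 57
[6:10]: 60

Max: 60 at [6:10]


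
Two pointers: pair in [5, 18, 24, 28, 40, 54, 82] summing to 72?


lo=0(5)+hi=6(82)=87
lo=0(5)+hi=5(54)=59
lo=1(18)+hi=5(54)=72

Yes: 18+54=72


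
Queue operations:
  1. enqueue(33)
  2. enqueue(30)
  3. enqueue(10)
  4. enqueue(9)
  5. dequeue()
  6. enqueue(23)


enqueue(33) -> [33]
enqueue(30) -> [33, 30]
enqueue(10) -> [33, 30, 10]
enqueue(9) -> [33, 30, 10, 9]
dequeue()->33, [30, 10, 9]
enqueue(23) -> [30, 10, 9, 23]

Final queue: [30, 10, 9, 23]


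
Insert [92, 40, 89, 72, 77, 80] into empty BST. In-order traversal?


Insert 92: root
Insert 40: L from 92
Insert 89: L from 92 -> R from 40
Insert 72: L from 92 -> R from 40 -> L from 89
Insert 77: L from 92 -> R from 40 -> L from 89 -> R from 72
Insert 80: L from 92 -> R from 40 -> L from 89 -> R from 72 -> R from 77

In-order: [40, 72, 77, 80, 89, 92]


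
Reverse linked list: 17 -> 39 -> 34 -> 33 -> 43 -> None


Step 1: curr=17, set curr.next=prev(None) | reversed so far: 17
Step 2: curr=39, set curr.next=prev(17) | reversed so far: 39 -> 17
Step 3: curr=34, set curr.next=prev(39) | reversed so far: 34 -> 39 -> 17
Step 4: curr=33, set curr.next=prev(34) | reversed so far: 33 -> 34 -> 39 -> 17
Step 5: curr=43, set curr.next=prev(33) | reversed so far: 43 -> 33 -> 34 -> 39 -> 17

43 -> 33 -> 34 -> 39 -> 17 -> None


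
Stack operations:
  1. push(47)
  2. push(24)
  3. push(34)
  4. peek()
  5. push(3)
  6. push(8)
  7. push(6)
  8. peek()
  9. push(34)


push(47) -> [47]
push(24) -> [47, 24]
push(34) -> [47, 24, 34]
peek()->34
push(3) -> [47, 24, 34, 3]
push(8) -> [47, 24, 34, 3, 8]
push(6) -> [47, 24, 34, 3, 8, 6]
peek()->6
push(34) -> [47, 24, 34, 3, 8, 6, 34]

Final stack: [47, 24, 34, 3, 8, 6, 34]


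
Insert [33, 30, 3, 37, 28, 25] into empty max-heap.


Insert 33: [33]
Insert 30: [33, 30]
Insert 3: [33, 30, 3]
Insert 37: [37, 33, 3, 30]
Insert 28: [37, 33, 3, 30, 28]
Insert 25: [37, 33, 25, 30, 28, 3]

Final heap: [37, 33, 25, 30, 28, 3]


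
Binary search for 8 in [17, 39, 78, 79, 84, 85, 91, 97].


Step 1: lo=0, hi=7, mid=3, val=79
Step 2: lo=0, hi=2, mid=1, val=39
Step 3: lo=0, hi=0, mid=0, val=17

Not found


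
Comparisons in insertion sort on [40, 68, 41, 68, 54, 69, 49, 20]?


Algorithm: insertion sort
Input: [40, 68, 41, 68, 54, 69, 49, 20]
Sorted: [20, 40, 41, 49, 54, 68, 68, 69]

20
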